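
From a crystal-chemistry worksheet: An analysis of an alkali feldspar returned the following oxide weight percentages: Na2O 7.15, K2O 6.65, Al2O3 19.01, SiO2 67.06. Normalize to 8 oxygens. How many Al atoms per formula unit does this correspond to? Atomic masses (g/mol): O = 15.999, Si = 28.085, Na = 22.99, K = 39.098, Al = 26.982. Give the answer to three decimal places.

Na2O (M=61.979): mol = 0.11536; Na = 0.23072, O = 0.11536.
K2O (M=94.195): mol = 0.07060; K = 0.14120, O = 0.07060.
Al2O3 (M=101.961): mol = 0.18644; Al = 0.37288, O = 0.55932.
SiO2 (M=60.083): mol = 1.11612; Si = 1.11612, O = 2.23224.
ΣO = 2.97752; factor = 8/ΣO = 2.68680.
Al apfu = 0.37288 × 2.68680 = 1.002.

1.002 Al apfu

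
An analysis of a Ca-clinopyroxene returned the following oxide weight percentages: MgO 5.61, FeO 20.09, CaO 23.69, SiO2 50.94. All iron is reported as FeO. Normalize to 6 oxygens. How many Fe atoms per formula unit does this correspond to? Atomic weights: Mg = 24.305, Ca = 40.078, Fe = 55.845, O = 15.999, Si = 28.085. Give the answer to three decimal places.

0.661 Fe apfu

5.61 wt% MgO ÷ 40.304 g/mol = 0.13919 mol, giving 0.13919 Mg and 0.13919 O.
20.09 wt% FeO ÷ 71.844 g/mol = 0.27963 mol, giving 0.27963 Fe and 0.27963 O.
23.69 wt% CaO ÷ 56.077 g/mol = 0.42245 mol, giving 0.42245 Ca and 0.42245 O.
50.94 wt% SiO2 ÷ 60.083 g/mol = 0.84783 mol, giving 0.84783 Si and 1.69566 O.
Oxygen sums to 2.53693; scaling by 6/2.53693 = 2.36506 puts the formula on 6 O.
Fe: 0.27963 × 2.36506 = 0.661 atoms per formula unit.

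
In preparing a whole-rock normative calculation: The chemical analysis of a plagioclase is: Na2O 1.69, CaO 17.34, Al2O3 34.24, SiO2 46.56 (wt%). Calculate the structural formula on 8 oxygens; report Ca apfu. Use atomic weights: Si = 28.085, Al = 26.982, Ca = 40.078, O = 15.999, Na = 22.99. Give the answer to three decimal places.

1.69 wt% Na2O ÷ 61.979 g/mol = 0.02727 mol, giving 0.05454 Na and 0.02727 O.
17.34 wt% CaO ÷ 56.077 g/mol = 0.30922 mol, giving 0.30922 Ca and 0.30922 O.
34.24 wt% Al2O3 ÷ 101.961 g/mol = 0.33581 mol, giving 0.67162 Al and 1.00743 O.
46.56 wt% SiO2 ÷ 60.083 g/mol = 0.77493 mol, giving 0.77493 Si and 1.54986 O.
Oxygen sums to 2.89378; scaling by 8/2.89378 = 2.76455 puts the formula on 8 O.
Ca: 0.30922 × 2.76455 = 0.855 atoms per formula unit.

0.855 Ca apfu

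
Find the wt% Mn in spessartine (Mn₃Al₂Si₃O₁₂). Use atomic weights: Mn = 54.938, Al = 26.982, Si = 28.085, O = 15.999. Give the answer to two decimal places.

33.29 mass %

M(Mn₃Al₂Si₃O₁₂) = 495.021 g/mol.
Mn contributes 3 × 54.938 = 164.814 g per mole.
164.814/495.021 = 0.3329 → 33.29%.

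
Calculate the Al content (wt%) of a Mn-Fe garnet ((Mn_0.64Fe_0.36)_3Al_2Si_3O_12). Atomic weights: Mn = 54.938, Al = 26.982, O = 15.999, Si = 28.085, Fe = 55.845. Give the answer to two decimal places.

10.88 wt%

Formula mass = 1.92·54.938 + 1.08·55.845 + 2·26.982 + 3·28.085 + 12·15.999 = 496.001 g/mol, of which 53.964 g is Al.
So Al makes up 53.964/496.001 = 0.1088 of the mass, i.e. 10.88%.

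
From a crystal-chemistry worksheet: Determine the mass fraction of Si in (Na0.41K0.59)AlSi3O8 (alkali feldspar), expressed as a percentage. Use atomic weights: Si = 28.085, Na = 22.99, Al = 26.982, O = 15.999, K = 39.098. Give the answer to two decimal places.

Molar mass of (Na0.41K0.59)AlSi3O8: 0.41×22.99 + 0.59×39.098 + 1×26.982 + 3×28.085 + 8×15.999 = 271.723 g/mol.
Mass of Si per formula unit: 3 × 28.085 = 84.255 g.
Weight fraction Si = 84.255 / 271.723 = 0.3101.

31.01 weight percent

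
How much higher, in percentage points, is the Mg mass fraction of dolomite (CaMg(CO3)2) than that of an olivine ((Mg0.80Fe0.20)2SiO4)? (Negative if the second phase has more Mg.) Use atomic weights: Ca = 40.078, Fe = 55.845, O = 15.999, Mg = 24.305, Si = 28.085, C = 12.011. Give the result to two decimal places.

M(CaMg(CO3)2) = 184.399 g/mol, so wt% Mg = 24.305/184.399 × 100 = 13.18%.
M((Mg0.80Fe0.20)2SiO4) = 153.307 g/mol, so wt% Mg = 38.888/153.307 × 100 = 25.37%.
13.18 − 25.37 = -12.19 pp.

-12.19 percentage points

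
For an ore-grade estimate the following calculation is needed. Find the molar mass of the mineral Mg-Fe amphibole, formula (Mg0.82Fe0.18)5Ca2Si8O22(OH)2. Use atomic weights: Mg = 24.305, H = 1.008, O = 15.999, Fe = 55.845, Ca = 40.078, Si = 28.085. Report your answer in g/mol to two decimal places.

840.74 g/mol

The formula mass is the sum 4.10·24.305 + 0.90·55.845 + 2·40.078 + 8·28.085 + 24·15.999 + 2·1.008.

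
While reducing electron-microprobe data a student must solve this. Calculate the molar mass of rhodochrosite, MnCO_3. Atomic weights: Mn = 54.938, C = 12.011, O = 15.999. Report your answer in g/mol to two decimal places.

Mn: 1 × 54.938 = 54.9380
C: 1 × 12.011 = 12.0110
O: 3 × 15.999 = 47.9970
Summing the contributions gives the formula mass.

114.95 g/mol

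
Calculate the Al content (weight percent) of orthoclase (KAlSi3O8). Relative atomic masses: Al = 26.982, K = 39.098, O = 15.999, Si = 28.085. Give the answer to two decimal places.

Molar mass of KAlSi3O8: 1×39.098 + 1×26.982 + 3×28.085 + 8×15.999 = 278.327 g/mol.
Mass of Al per formula unit: 1 × 26.982 = 26.982 g.
Weight fraction Al = 26.982 / 278.327 = 0.0969.

9.69 weight percent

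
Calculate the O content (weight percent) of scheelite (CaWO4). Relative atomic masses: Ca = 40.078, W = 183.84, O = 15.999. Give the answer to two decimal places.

22.23 weight percent

M(CaWO4) = 287.914 g/mol.
O contributes 4 × 15.999 = 63.996 g per mole.
63.996/287.914 = 0.2223 → 22.23%.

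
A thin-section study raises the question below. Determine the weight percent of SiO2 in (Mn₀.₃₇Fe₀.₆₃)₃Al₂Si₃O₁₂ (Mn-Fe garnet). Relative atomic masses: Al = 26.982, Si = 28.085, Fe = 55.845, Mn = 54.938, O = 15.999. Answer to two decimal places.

36.29 wt%

Formula mass = 496.735 g/mol.
3 Si → 3.0000 mol SiO2 per formula unit; M(SiO2) = 60.083, so SiO2 mass = 180.249 g.
180.249/496.735 × 100 = 36.29 wt%.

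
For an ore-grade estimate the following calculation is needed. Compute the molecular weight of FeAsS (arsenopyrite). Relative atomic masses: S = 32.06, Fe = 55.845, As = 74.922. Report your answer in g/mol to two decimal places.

M = 1(55.845) + 1(74.922) + 1(32.06)

162.83 g/mol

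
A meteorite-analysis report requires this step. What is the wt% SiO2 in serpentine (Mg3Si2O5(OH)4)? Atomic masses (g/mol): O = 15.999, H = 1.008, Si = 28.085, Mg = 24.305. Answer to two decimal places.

43.36 wt%

Molar mass of Mg3Si2O5(OH)4 = 3*24.305 + 2*28.085 + 9*15.999 + 4*1.008 = 277.108 g/mol.
Each formula unit contains 2 Si, equivalent to 2/1 = 2.0000 mol SiO2.
M(SiO2) = 1×28.085 + 2×15.999 = 60.083 g/mol.
Mass of SiO2 per formula unit = 2.0000 × 60.083 = 120.166 g.
SiO2 wt% = 120.166 / 277.108 × 100 = 43.36%.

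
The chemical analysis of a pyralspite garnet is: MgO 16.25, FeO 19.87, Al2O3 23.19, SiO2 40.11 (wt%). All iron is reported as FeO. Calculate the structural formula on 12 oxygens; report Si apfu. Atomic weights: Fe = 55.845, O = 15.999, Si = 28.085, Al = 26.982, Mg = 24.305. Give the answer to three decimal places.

2.970 Si apfu

MgO: 16.25/40.304 = 0.40319 mol → 0.40319 mol Mg, 0.40319 mol O.
FeO: 19.87/71.844 = 0.27657 mol → 0.27657 mol Fe, 0.27657 mol O.
Al2O3: 23.19/101.961 = 0.22744 mol → 0.45488 mol Al, 0.68232 mol O.
SiO2: 40.11/60.083 = 0.66758 mol → 0.66758 mol Si, 1.33516 mol O.
Total oxygen = 2.69724 mol. Normalization factor = 12/2.69724 = 4.44899.
Si per 12 O = 0.66758 × 4.44899 = 2.970.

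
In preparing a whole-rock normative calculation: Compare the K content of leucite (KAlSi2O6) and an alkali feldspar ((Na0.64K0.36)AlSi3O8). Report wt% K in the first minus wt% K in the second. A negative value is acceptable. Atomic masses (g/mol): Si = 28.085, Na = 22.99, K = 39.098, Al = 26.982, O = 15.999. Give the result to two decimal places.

12.66 percentage points

M(KAlSi2O6) = 218.244 g/mol, so wt% K = 39.098/218.244 × 100 = 17.91%.
M((Na0.64K0.36)AlSi3O8) = 268.018 g/mol, so wt% K = 14.075/268.018 × 100 = 5.25%.
17.91 − 5.25 = 12.66 pp.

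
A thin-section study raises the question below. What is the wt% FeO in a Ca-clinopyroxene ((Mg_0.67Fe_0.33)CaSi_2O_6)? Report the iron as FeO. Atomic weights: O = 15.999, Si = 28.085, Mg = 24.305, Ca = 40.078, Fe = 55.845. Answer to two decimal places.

Molar mass of (Mg_0.67Fe_0.33)CaSi_2O_6 = 0.67×24.305 + 0.33×55.845 + 1×40.078 + 2×28.085 + 6×15.999 = 226.955 g/mol.
Each formula unit contains 0.33 Fe, equivalent to 0.33/1 = 0.3300 mol FeO.
M(FeO) = 1×55.845 + 1×15.999 = 71.844 g/mol.
Mass of FeO per formula unit = 0.3300 × 71.844 = 23.709 g.
FeO wt% = 23.709 / 226.955 × 100 = 10.45%.

10.45 wt%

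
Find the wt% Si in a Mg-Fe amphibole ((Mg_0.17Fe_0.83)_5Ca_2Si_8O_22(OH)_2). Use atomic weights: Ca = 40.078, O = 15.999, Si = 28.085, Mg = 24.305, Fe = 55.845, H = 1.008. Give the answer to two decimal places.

Formula mass = 0.85×24.305 + 4.15×55.845 + 2×40.078 + 8×28.085 + 24×15.999 + 2×1.008 = 943.244 g/mol, of which 224.680 g is Si.
So Si makes up 224.680/943.244 = 0.2382 of the mass, i.e. 23.82%.

23.82 weight percent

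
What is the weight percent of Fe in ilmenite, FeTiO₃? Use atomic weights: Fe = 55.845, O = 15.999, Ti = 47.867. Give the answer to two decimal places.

M(FeTiO₃) = 151.709 g/mol.
Fe contributes 1 × 55.845 = 55.845 g per mole.
55.845/151.709 = 0.3681 → 36.81%.

36.81 weight percent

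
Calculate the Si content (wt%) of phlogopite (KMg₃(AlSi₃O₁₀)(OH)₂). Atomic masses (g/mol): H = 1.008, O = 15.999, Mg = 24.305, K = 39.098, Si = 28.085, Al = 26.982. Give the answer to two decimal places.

M(KMg₃(AlSi₃O₁₀)(OH)₂) = 417.254 g/mol.
Si contributes 3 × 28.085 = 84.255 g per mole.
84.255/417.254 = 0.2019 → 20.19%.

20.19 wt%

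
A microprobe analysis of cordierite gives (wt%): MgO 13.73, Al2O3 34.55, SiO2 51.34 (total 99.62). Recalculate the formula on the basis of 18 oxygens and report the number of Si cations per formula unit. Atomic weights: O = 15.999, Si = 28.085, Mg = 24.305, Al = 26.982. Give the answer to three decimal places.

MgO (M=40.304): mol = 0.34066; Mg = 0.34066, O = 0.34066.
Al2O3 (M=101.961): mol = 0.33886; Al = 0.67772, O = 1.01658.
SiO2 (M=60.083): mol = 0.85448; Si = 0.85448, O = 1.70896.
ΣO = 3.06620; factor = 18/ΣO = 5.87046.
Si apfu = 0.85448 × 5.87046 = 5.016.

5.016 Si apfu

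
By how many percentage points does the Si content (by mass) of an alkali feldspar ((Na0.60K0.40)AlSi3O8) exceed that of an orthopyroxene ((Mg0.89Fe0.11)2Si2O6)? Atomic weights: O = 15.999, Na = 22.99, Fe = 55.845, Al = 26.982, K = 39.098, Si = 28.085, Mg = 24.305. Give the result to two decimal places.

Si in (Na0.60K0.40)AlSi3O8: molar mass 268.662 g/mol; 3×28.085 = 84.255 g → 31.36 wt%.
Si in (Mg0.89Fe0.11)2Si2O6: molar mass 207.713 g/mol; 2×28.085 = 56.170 g → 27.04 wt%.
Difference = 31.36 − 27.04 = 4.32 percentage points.

4.32 percentage points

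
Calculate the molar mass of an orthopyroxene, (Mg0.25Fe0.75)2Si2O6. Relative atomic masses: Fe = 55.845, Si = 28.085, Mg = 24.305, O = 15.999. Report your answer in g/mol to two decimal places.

Mg: 0.50 × 24.305 = 12.1525
Fe: 1.50 × 55.845 = 83.7675
Si: 2 × 28.085 = 56.1700
O: 6 × 15.999 = 95.9940
Summing the contributions gives the formula mass.

248.08 g/mol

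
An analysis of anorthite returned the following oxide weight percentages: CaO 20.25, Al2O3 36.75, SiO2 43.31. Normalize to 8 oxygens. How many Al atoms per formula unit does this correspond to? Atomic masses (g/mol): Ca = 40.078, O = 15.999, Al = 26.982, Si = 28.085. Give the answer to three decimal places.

2.000 Al apfu

CaO (M=56.077): mol = 0.36111; Ca = 0.36111, O = 0.36111.
Al2O3 (M=101.961): mol = 0.36043; Al = 0.72086, O = 1.08129.
SiO2 (M=60.083): mol = 0.72084; Si = 0.72084, O = 1.44168.
ΣO = 2.88408; factor = 8/ΣO = 2.77385.
Al apfu = 0.72086 × 2.77385 = 2.000.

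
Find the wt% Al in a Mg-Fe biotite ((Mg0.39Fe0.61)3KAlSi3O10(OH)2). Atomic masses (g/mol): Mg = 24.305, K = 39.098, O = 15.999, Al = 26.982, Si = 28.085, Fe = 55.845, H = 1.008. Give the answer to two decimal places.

M((Mg0.39Fe0.61)3KAlSi3O10(OH)2) = 474.972 g/mol.
Al contributes 1 × 26.982 = 26.982 g per mole.
26.982/474.972 = 0.0568 → 5.68%.

5.68 weight percent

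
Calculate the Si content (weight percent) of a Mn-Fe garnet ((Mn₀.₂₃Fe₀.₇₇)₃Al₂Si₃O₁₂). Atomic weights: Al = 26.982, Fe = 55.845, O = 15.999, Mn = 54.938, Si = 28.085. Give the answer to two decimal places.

16.95 weight percent

Formula mass = 0.69×54.938 + 2.31×55.845 + 2×26.982 + 3×28.085 + 12×15.999 = 497.116 g/mol, of which 84.255 g is Si.
So Si makes up 84.255/497.116 = 0.1695 of the mass, i.e. 16.95%.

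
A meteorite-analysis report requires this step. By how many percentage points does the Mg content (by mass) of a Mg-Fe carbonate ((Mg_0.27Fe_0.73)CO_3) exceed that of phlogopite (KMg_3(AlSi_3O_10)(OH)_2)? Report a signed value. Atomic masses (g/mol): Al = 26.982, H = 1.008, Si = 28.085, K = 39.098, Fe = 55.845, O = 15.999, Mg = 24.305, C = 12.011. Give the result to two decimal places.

First mineral: 6.562 g Mg in 107.337 g formula = 6.11 wt% Mg.
Second mineral: 72.915 g Mg in 417.254 g formula = 17.47 wt% Mg.
6.11% − 17.47% gives a difference of -11.36 percentage points.

-11.36 percentage points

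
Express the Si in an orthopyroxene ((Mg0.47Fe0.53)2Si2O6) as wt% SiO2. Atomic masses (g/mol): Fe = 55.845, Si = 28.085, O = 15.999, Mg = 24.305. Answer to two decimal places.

M((Mg0.47Fe0.53)2Si2O6) = 234.206 g/mol; M(SiO2) = 60.083 g/mol.
Moles SiO2 per formula unit = 2 Si ÷ 1 = 2.0000.
SiO2 fraction = (2.0000 × 60.083) / 234.206 = 120.166/234.206 = 0.5131.

51.31 wt%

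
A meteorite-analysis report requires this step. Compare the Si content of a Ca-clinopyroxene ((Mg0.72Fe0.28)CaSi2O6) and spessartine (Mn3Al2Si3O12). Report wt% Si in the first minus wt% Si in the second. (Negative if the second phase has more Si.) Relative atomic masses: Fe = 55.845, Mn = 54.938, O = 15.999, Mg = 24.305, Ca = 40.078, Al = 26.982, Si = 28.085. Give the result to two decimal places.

Si in (Mg0.72Fe0.28)CaSi2O6: molar mass 225.378 g/mol; 2×28.085 = 56.170 g → 24.92 wt%.
Si in Mn3Al2Si3O12: molar mass 495.021 g/mol; 3×28.085 = 84.255 g → 17.02 wt%.
Difference = 24.92 − 17.02 = 7.90 percentage points.

7.90 percentage points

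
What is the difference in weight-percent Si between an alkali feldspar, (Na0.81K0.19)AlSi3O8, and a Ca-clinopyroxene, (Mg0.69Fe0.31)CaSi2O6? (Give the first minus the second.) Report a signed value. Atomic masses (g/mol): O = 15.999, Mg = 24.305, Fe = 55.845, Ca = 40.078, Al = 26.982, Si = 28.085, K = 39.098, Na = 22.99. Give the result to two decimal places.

First mineral: 84.255 g Si in 265.280 g formula = 31.76 wt% Si.
Second mineral: 56.170 g Si in 226.324 g formula = 24.82 wt% Si.
31.76% − 24.82% gives a difference of 6.94 percentage points.

6.94 percentage points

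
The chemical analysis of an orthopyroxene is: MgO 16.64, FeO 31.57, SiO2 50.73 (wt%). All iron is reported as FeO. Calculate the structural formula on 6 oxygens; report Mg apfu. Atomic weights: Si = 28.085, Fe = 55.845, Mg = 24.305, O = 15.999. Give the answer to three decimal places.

MgO (M=40.304): mol = 0.41286; Mg = 0.41286, O = 0.41286.
FeO (M=71.844): mol = 0.43942; Fe = 0.43942, O = 0.43942.
SiO2 (M=60.083): mol = 0.84433; Si = 0.84433, O = 1.68866.
ΣO = 2.54094; factor = 6/ΣO = 2.36133.
Mg apfu = 0.41286 × 2.36133 = 0.975.

0.975 Mg apfu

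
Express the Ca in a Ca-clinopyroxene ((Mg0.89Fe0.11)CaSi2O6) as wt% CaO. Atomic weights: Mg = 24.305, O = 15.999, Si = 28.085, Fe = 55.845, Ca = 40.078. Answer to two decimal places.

M((Mg0.89Fe0.11)CaSi2O6) = 220.016 g/mol; M(CaO) = 56.077 g/mol.
Moles CaO per formula unit = 1 Ca ÷ 1 = 1.0000.
CaO fraction = (1.0000 × 56.077) / 220.016 = 56.077/220.016 = 0.2549.

25.49 wt%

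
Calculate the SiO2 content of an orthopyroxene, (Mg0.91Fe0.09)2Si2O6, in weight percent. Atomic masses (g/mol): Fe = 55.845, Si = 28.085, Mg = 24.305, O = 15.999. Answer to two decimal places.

58.21 wt%

M((Mg0.91Fe0.09)2Si2O6) = 206.451 g/mol; M(SiO2) = 60.083 g/mol.
Moles SiO2 per formula unit = 2 Si ÷ 1 = 2.0000.
SiO2 fraction = (2.0000 × 60.083) / 206.451 = 120.166/206.451 = 0.5821.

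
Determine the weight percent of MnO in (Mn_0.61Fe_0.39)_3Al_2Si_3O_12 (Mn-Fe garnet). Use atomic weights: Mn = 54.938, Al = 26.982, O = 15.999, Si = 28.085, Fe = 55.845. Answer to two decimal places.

M((Mn_0.61Fe_0.39)_3Al_2Si_3O_12) = 496.082 g/mol; M(MnO) = 70.937 g/mol.
Moles MnO per formula unit = 1.83 Mn ÷ 1 = 1.8300.
MnO fraction = (1.8300 × 70.937) / 496.082 = 129.815/496.082 = 0.2617.

26.17 wt%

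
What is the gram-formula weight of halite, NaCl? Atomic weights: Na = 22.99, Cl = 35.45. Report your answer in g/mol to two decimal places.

The formula mass is the sum 1·22.99 + 1·35.45.

58.44 g/mol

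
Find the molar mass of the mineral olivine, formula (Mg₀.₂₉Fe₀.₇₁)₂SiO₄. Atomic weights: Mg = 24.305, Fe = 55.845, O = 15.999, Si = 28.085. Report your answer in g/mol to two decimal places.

185.48 g/mol

Mg: 0.58 × 24.305 = 14.0969
Fe: 1.42 × 55.845 = 79.2999
Si: 1 × 28.085 = 28.0850
O: 4 × 15.999 = 63.9960
Summing the contributions gives the formula mass.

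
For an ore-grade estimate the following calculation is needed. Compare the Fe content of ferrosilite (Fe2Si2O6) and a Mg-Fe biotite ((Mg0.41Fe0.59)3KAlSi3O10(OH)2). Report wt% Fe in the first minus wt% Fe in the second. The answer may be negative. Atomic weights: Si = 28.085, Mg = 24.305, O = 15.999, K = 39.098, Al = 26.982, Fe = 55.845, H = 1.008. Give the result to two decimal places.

M(Fe2Si2O6) = 263.854 g/mol, so wt% Fe = 111.690/263.854 × 100 = 42.33%.
M((Mg0.41Fe0.59)3KAlSi3O10(OH)2) = 473.080 g/mol, so wt% Fe = 98.846/473.080 × 100 = 20.89%.
42.33 − 20.89 = 21.44 pp.

21.44 percentage points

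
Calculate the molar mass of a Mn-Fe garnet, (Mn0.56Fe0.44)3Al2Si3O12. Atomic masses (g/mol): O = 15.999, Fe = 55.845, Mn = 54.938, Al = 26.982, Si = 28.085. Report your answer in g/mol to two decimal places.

M = 1.68×54.938 + 1.32×55.845 + 2×26.982 + 3×28.085 + 12×15.999

496.22 g/mol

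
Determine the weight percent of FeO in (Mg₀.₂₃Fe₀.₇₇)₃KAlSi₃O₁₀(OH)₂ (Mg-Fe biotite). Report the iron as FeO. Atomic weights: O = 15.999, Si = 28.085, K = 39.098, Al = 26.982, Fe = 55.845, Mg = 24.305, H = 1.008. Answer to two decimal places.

33.86 wt%

Formula mass = 490.111 g/mol.
2.31 Fe → 2.3100 mol FeO per formula unit; M(FeO) = 71.844, so FeO mass = 165.960 g.
165.960/490.111 × 100 = 33.86 wt%.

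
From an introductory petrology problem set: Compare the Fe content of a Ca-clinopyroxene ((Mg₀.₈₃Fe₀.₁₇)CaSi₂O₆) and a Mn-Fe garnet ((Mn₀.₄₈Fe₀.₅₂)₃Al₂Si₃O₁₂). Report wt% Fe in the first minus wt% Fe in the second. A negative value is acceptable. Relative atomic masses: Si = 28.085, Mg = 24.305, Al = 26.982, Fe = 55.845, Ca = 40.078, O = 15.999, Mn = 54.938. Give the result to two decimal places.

-13.27 percentage points

M((Mg₀.₈₃Fe₀.₁₇)CaSi₂O₆) = 221.909 g/mol, so wt% Fe = 9.494/221.909 × 100 = 4.28%.
M((Mn₀.₄₈Fe₀.₅₂)₃Al₂Si₃O₁₂) = 496.436 g/mol, so wt% Fe = 87.118/496.436 × 100 = 17.55%.
4.28 − 17.55 = -13.27 pp.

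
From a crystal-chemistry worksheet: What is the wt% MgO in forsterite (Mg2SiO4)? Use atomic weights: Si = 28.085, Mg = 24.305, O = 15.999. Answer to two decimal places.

M(Mg2SiO4) = 140.691 g/mol; M(MgO) = 40.304 g/mol.
Moles MgO per formula unit = 2 Mg ÷ 1 = 2.0000.
MgO fraction = (2.0000 × 40.304) / 140.691 = 80.608/140.691 = 0.5729.

57.29 wt%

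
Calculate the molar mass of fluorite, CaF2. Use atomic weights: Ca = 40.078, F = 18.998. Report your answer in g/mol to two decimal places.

The formula mass is the sum 1×40.078 + 2×18.998.

78.07 g/mol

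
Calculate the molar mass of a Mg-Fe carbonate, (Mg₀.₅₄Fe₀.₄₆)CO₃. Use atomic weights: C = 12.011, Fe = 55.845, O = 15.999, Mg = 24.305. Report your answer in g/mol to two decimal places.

Mg: 0.54 × 24.305 = 13.1247
Fe: 0.46 × 55.845 = 25.6887
C: 1 × 12.011 = 12.0110
O: 3 × 15.999 = 47.9970
Summing the contributions gives the formula mass.

98.82 g/mol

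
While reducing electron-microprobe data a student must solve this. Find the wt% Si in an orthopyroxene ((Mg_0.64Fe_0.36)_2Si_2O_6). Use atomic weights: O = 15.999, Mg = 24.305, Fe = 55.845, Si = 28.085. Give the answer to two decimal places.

Molar mass of (Mg_0.64Fe_0.36)_2Si_2O_6: 1.28·24.305 + 0.72·55.845 + 2·28.085 + 6·15.999 = 223.483 g/mol.
Mass of Si per formula unit: 2 × 28.085 = 56.170 g.
Weight fraction Si = 56.170 / 223.483 = 0.2513.

25.13 wt%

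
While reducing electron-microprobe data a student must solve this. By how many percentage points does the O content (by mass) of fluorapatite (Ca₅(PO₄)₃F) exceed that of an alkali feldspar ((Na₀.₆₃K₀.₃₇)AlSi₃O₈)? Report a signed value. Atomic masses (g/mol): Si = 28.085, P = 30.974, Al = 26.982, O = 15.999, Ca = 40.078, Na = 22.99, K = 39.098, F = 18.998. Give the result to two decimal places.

O in Ca₅(PO₄)₃F: molar mass 504.298 g/mol; 12×15.999 = 191.988 g → 38.07 wt%.
O in (Na₀.₆₃K₀.₃₇)AlSi₃O₈: molar mass 268.179 g/mol; 8×15.999 = 127.992 g → 47.73 wt%.
Difference = 38.07 − 47.73 = -9.66 percentage points.

-9.66 percentage points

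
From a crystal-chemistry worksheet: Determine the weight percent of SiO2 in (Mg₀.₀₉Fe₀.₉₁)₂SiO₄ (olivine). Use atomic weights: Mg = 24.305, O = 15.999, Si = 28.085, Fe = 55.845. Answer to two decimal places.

Molar mass of (Mg₀.₀₉Fe₀.₉₁)₂SiO₄ = 0.18*24.305 + 1.82*55.845 + 1*28.085 + 4*15.999 = 198.094 g/mol.
Each formula unit contains 1 Si, equivalent to 1/1 = 1.0000 mol SiO2.
M(SiO2) = 1×28.085 + 2×15.999 = 60.083 g/mol.
Mass of SiO2 per formula unit = 1.0000 × 60.083 = 60.083 g.
SiO2 wt% = 60.083 / 198.094 × 100 = 30.33%.

30.33 wt%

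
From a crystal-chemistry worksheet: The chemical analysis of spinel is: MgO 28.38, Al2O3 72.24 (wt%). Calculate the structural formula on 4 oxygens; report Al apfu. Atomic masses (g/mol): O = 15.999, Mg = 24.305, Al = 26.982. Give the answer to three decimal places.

2.003 Al apfu

MgO (M=40.304): mol = 0.70415; Mg = 0.70415, O = 0.70415.
Al2O3 (M=101.961): mol = 0.70851; Al = 1.41702, O = 2.12553.
ΣO = 2.82968; factor = 4/ΣO = 1.41359.
Al apfu = 1.41702 × 1.41359 = 2.003.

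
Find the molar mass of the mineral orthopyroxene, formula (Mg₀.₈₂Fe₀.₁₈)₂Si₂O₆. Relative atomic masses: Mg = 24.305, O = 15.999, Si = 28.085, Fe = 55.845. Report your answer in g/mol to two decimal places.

212.13 g/mol

Mg: 1.64 × 24.305 = 39.8602
Fe: 0.36 × 55.845 = 20.1042
Si: 2 × 28.085 = 56.1700
O: 6 × 15.999 = 95.9940
Summing the contributions gives the formula mass.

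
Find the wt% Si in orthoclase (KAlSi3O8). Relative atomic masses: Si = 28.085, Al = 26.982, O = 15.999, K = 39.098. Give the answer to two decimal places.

Formula mass = 1*39.098 + 1*26.982 + 3*28.085 + 8*15.999 = 278.327 g/mol, of which 84.255 g is Si.
So Si makes up 84.255/278.327 = 0.3027 of the mass, i.e. 30.27%.

30.27 mass %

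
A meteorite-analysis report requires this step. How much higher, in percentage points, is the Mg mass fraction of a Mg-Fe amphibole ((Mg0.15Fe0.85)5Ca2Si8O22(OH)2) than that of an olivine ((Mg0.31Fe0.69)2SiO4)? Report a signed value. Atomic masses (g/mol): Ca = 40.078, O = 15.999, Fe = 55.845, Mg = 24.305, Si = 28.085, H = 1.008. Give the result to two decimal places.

Mg in (Mg0.15Fe0.85)5Ca2Si8O22(OH)2: molar mass 946.398 g/mol; 0.75×24.305 = 18.229 g → 1.93 wt%.
Mg in (Mg0.31Fe0.69)2SiO4: molar mass 184.216 g/mol; 0.62×24.305 = 15.069 g → 8.18 wt%.
Difference = 1.93 − 8.18 = -6.25 percentage points.

-6.25 percentage points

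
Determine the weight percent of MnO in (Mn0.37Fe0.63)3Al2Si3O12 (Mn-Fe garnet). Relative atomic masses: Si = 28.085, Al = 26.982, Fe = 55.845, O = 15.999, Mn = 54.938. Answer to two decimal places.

15.85 wt%

Formula mass = 496.735 g/mol.
1.11 Mn → 1.1100 mol MnO per formula unit; M(MnO) = 70.937, so MnO mass = 78.740 g.
78.740/496.735 × 100 = 15.85 wt%.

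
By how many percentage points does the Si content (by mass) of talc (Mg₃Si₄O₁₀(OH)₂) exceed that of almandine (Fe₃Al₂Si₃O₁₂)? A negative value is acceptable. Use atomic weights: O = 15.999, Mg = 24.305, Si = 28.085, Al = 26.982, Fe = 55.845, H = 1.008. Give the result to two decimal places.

M(Mg₃Si₄O₁₀(OH)₂) = 379.259 g/mol, so wt% Si = 112.340/379.259 × 100 = 29.62%.
M(Fe₃Al₂Si₃O₁₂) = 497.742 g/mol, so wt% Si = 84.255/497.742 × 100 = 16.93%.
29.62 − 16.93 = 12.69 pp.

12.69 percentage points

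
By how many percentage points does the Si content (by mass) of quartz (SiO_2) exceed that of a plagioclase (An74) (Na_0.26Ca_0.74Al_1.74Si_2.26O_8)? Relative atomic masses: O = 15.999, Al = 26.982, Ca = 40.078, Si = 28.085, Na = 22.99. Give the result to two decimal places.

Si in SiO_2: molar mass 60.083 g/mol; 1×28.085 = 28.085 g → 46.74 wt%.
Si in Na_0.26Ca_0.74Al_1.74Si_2.26O_8: molar mass 274.048 g/mol; 2.26×28.085 = 63.472 g → 23.16 wt%.
Difference = 46.74 − 23.16 = 23.58 percentage points.

23.58 percentage points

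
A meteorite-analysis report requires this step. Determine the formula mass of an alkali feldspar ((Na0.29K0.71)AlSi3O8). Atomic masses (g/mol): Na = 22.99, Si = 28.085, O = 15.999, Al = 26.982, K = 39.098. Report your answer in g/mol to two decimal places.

M = 0.29(22.99) + 0.71(39.098) + 1(26.982) + 3(28.085) + 8(15.999)

273.66 g/mol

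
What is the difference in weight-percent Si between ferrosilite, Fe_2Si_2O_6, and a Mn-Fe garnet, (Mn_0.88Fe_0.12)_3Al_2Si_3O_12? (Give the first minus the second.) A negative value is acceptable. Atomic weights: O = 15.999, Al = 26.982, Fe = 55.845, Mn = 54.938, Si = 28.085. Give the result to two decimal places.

Si in Fe_2Si_2O_6: molar mass 263.854 g/mol; 2×28.085 = 56.170 g → 21.29 wt%.
Si in (Mn_0.88Fe_0.12)_3Al_2Si_3O_12: molar mass 495.348 g/mol; 3×28.085 = 84.255 g → 17.01 wt%.
Difference = 21.29 − 17.01 = 4.28 percentage points.

4.28 percentage points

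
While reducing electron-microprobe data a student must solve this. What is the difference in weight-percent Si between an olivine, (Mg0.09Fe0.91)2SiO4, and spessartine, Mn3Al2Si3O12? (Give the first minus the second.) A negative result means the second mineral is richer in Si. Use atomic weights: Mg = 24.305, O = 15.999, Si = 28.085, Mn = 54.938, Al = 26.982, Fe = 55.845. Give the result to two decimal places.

First mineral: 28.085 g Si in 198.094 g formula = 14.18 wt% Si.
Second mineral: 84.255 g Si in 495.021 g formula = 17.02 wt% Si.
14.18% − 17.02% gives a difference of -2.84 percentage points.

-2.84 percentage points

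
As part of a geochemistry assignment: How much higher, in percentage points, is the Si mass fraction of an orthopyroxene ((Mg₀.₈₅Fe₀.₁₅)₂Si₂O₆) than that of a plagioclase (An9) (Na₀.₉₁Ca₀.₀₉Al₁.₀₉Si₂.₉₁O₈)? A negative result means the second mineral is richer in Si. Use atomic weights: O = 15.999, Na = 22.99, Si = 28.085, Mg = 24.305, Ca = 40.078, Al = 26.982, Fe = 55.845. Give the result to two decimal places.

-4.28 percentage points

M((Mg₀.₈₅Fe₀.₁₅)₂Si₂O₆) = 210.236 g/mol, so wt% Si = 56.170/210.236 × 100 = 26.72%.
M(Na₀.₉₁Ca₀.₀₉Al₁.₀₉Si₂.₉₁O₈) = 263.658 g/mol, so wt% Si = 81.727/263.658 × 100 = 31.00%.
26.72 − 31.00 = -4.28 pp.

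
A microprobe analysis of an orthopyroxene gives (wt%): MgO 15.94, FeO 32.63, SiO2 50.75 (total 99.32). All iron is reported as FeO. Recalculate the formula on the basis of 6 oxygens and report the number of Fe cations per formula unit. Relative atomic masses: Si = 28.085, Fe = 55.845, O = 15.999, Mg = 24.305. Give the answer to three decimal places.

15.94 wt% MgO ÷ 40.304 g/mol = 0.39549 mol, giving 0.39549 Mg and 0.39549 O.
32.63 wt% FeO ÷ 71.844 g/mol = 0.45418 mol, giving 0.45418 Fe and 0.45418 O.
50.75 wt% SiO2 ÷ 60.083 g/mol = 0.84466 mol, giving 0.84466 Si and 1.68932 O.
Oxygen sums to 2.53899; scaling by 6/2.53899 = 2.36314 puts the formula on 6 O.
Fe: 0.45418 × 2.36314 = 1.073 atoms per formula unit.

1.073 Fe apfu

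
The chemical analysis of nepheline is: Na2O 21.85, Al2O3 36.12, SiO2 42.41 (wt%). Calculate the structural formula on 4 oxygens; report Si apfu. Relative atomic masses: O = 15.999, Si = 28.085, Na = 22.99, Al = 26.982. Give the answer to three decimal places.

Na2O: 21.85/61.979 = 0.35254 mol → 0.70508 mol Na, 0.35254 mol O.
Al2O3: 36.12/101.961 = 0.35425 mol → 0.70850 mol Al, 1.06275 mol O.
SiO2: 42.41/60.083 = 0.70586 mol → 0.70586 mol Si, 1.41172 mol O.
Total oxygen = 2.82701 mol. Normalization factor = 4/2.82701 = 1.41492.
Si per 4 O = 0.70586 × 1.41492 = 0.999.

0.999 Si apfu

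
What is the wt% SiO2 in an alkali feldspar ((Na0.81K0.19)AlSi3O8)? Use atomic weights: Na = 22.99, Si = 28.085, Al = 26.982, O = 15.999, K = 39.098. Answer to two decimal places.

67.95 wt%

Formula mass = 265.280 g/mol.
3 Si → 3.0000 mol SiO2 per formula unit; M(SiO2) = 60.083, so SiO2 mass = 180.249 g.
180.249/265.280 × 100 = 67.95 wt%.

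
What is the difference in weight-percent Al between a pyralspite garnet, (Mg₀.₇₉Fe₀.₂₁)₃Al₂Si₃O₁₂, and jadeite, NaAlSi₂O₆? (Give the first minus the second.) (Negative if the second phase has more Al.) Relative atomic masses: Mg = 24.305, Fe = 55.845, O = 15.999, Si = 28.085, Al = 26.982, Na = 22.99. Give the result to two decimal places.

First mineral: 53.964 g Al in 422.992 g formula = 12.76 wt% Al.
Second mineral: 26.982 g Al in 202.136 g formula = 13.35 wt% Al.
12.76% − 13.35% gives a difference of -0.59 percentage points.

-0.59 percentage points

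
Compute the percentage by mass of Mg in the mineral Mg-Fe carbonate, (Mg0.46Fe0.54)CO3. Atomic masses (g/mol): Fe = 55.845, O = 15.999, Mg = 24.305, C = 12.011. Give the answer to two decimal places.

11.03 mass %

Molar mass of (Mg0.46Fe0.54)CO3: 0.46×24.305 + 0.54×55.845 + 1×12.011 + 3×15.999 = 101.345 g/mol.
Mass of Mg per formula unit: 0.46 × 24.305 = 11.180 g.
Weight fraction Mg = 11.180 / 101.345 = 0.1103.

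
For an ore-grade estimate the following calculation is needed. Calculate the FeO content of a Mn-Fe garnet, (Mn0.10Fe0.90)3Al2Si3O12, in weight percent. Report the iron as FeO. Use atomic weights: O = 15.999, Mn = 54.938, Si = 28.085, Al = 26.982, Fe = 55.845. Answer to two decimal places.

M((Mn0.10Fe0.90)3Al2Si3O12) = 497.470 g/mol; M(FeO) = 71.844 g/mol.
Moles FeO per formula unit = 2.70 Fe ÷ 1 = 2.7000.
FeO fraction = (2.7000 × 71.844) / 497.470 = 193.979/497.470 = 0.3899.

38.99 wt%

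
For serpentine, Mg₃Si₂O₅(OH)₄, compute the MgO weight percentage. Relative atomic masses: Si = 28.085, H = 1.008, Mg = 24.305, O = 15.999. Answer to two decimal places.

M(Mg₃Si₂O₅(OH)₄) = 277.108 g/mol; M(MgO) = 40.304 g/mol.
Moles MgO per formula unit = 3 Mg ÷ 1 = 3.0000.
MgO fraction = (3.0000 × 40.304) / 277.108 = 120.912/277.108 = 0.4363.

43.63 wt%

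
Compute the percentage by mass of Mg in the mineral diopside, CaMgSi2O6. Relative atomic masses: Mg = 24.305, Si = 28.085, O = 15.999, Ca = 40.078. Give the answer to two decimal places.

11.22 wt%

Molar mass of CaMgSi2O6: 1×40.078 + 1×24.305 + 2×28.085 + 6×15.999 = 216.547 g/mol.
Mass of Mg per formula unit: 1 × 24.305 = 24.305 g.
Weight fraction Mg = 24.305 / 216.547 = 0.1122.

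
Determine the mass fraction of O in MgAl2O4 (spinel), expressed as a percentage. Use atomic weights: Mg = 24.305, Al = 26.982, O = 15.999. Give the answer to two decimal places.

44.98 wt%

Molar mass of MgAl2O4: 1*24.305 + 2*26.982 + 4*15.999 = 142.265 g/mol.
Mass of O per formula unit: 4 × 15.999 = 63.996 g.
Weight fraction O = 63.996 / 142.265 = 0.4498.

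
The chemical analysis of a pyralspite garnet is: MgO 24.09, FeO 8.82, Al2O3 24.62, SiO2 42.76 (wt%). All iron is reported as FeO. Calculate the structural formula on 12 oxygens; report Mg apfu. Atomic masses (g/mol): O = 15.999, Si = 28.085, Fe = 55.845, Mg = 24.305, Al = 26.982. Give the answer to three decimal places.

MgO: 24.09/40.304 = 0.59771 mol → 0.59771 mol Mg, 0.59771 mol O.
FeO: 8.82/71.844 = 0.12277 mol → 0.12277 mol Fe, 0.12277 mol O.
Al2O3: 24.62/101.961 = 0.24146 mol → 0.48292 mol Al, 0.72438 mol O.
SiO2: 42.76/60.083 = 0.71168 mol → 0.71168 mol Si, 1.42336 mol O.
Total oxygen = 2.86822 mol. Normalization factor = 12/2.86822 = 4.18378.
Mg per 12 O = 0.59771 × 4.18378 = 2.501.

2.501 Mg apfu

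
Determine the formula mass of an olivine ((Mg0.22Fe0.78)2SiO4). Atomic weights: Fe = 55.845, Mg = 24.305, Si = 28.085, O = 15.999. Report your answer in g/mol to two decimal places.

189.89 g/mol

M = 0.44·24.305 + 1.56·55.845 + 1·28.085 + 4·15.999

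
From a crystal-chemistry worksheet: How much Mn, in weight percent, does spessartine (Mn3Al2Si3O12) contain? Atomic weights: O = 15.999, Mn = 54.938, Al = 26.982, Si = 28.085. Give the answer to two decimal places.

Formula mass = 3*54.938 + 2*26.982 + 3*28.085 + 12*15.999 = 495.021 g/mol, of which 164.814 g is Mn.
So Mn makes up 164.814/495.021 = 0.3329 of the mass, i.e. 33.29%.

33.29 weight percent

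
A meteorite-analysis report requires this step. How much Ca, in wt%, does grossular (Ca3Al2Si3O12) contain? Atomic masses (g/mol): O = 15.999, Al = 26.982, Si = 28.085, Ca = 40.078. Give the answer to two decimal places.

M(Ca3Al2Si3O12) = 450.441 g/mol.
Ca contributes 3 × 40.078 = 120.234 g per mole.
120.234/450.441 = 0.2669 → 26.69%.

26.69 wt%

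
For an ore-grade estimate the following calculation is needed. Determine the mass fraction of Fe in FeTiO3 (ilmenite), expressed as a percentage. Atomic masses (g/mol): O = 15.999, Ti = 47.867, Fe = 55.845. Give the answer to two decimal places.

36.81 weight percent

M(FeTiO3) = 151.709 g/mol.
Fe contributes 1 × 55.845 = 55.845 g per mole.
55.845/151.709 = 0.3681 → 36.81%.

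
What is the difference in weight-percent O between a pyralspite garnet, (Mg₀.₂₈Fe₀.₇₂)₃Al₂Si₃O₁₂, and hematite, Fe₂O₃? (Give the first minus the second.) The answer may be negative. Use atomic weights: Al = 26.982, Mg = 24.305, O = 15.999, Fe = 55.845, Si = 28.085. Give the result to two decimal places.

10.68 percentage points

O in (Mg₀.₂₈Fe₀.₇₂)₃Al₂Si₃O₁₂: molar mass 471.248 g/mol; 12×15.999 = 191.988 g → 40.74 wt%.
O in Fe₂O₃: molar mass 159.687 g/mol; 3×15.999 = 47.997 g → 30.06 wt%.
Difference = 40.74 − 30.06 = 10.68 percentage points.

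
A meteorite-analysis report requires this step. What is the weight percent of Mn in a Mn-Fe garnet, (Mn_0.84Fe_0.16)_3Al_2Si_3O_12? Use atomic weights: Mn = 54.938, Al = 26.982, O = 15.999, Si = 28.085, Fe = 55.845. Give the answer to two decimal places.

Formula mass = 2.52·54.938 + 0.48·55.845 + 2·26.982 + 3·28.085 + 12·15.999 = 495.456 g/mol, of which 138.444 g is Mn.
So Mn makes up 138.444/495.456 = 0.2794 of the mass, i.e. 27.94%.

27.94 wt%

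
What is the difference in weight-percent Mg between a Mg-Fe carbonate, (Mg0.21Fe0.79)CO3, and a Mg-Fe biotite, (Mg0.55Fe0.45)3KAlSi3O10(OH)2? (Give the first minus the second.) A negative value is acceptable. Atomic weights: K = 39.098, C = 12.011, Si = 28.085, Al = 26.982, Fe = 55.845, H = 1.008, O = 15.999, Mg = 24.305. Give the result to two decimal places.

-4.05 percentage points

Mg in (Mg0.21Fe0.79)CO3: molar mass 109.230 g/mol; 0.21×24.305 = 5.104 g → 4.67 wt%.
Mg in (Mg0.55Fe0.45)3KAlSi3O10(OH)2: molar mass 459.833 g/mol; 1.65×24.305 = 40.103 g → 8.72 wt%.
Difference = 4.67 − 8.72 = -4.05 percentage points.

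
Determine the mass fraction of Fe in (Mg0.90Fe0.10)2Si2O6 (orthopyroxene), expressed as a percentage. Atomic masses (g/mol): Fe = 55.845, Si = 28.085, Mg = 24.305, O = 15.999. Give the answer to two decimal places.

5.39 wt%

Molar mass of (Mg0.90Fe0.10)2Si2O6: 1.80·24.305 + 0.20·55.845 + 2·28.085 + 6·15.999 = 207.082 g/mol.
Mass of Fe per formula unit: 0.20 × 55.845 = 11.169 g.
Weight fraction Fe = 11.169 / 207.082 = 0.0539.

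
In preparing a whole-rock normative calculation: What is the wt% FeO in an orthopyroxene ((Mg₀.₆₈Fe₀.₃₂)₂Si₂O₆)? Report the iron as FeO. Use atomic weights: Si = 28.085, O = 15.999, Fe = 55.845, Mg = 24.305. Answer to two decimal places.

20.81 wt%

Molar mass of (Mg₀.₆₈Fe₀.₃₂)₂Si₂O₆ = 1.36*24.305 + 0.64*55.845 + 2*28.085 + 6*15.999 = 220.960 g/mol.
Each formula unit contains 0.64 Fe, equivalent to 0.64/1 = 0.6400 mol FeO.
M(FeO) = 1×55.845 + 1×15.999 = 71.844 g/mol.
Mass of FeO per formula unit = 0.6400 × 71.844 = 45.980 g.
FeO wt% = 45.980 / 220.960 × 100 = 20.81%.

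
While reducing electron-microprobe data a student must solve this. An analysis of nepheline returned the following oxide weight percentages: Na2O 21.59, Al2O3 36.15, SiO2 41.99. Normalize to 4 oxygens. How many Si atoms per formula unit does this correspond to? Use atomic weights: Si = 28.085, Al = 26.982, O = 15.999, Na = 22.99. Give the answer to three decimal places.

21.59 wt% Na2O ÷ 61.979 g/mol = 0.34834 mol, giving 0.69668 Na and 0.34834 O.
36.15 wt% Al2O3 ÷ 101.961 g/mol = 0.35455 mol, giving 0.70910 Al and 1.06365 O.
41.99 wt% SiO2 ÷ 60.083 g/mol = 0.69887 mol, giving 0.69887 Si and 1.39774 O.
Oxygen sums to 2.80973; scaling by 4/2.80973 = 1.42362 puts the formula on 4 O.
Si: 0.69887 × 1.42362 = 0.995 atoms per formula unit.

0.995 Si apfu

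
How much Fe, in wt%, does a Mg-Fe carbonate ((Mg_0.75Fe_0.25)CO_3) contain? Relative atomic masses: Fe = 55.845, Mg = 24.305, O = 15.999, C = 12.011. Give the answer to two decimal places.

15.14 wt%

Molar mass of (Mg_0.75Fe_0.25)CO_3: 0.75*24.305 + 0.25*55.845 + 1*12.011 + 3*15.999 = 92.198 g/mol.
Mass of Fe per formula unit: 0.25 × 55.845 = 13.961 g.
Weight fraction Fe = 13.961 / 92.198 = 0.1514.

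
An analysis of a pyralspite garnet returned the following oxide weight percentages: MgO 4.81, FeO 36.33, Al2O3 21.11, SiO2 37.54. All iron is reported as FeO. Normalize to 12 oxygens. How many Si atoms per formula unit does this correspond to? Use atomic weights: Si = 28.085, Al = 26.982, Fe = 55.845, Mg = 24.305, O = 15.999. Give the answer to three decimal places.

3.004 Si apfu

MgO: 4.81/40.304 = 0.11934 mol → 0.11934 mol Mg, 0.11934 mol O.
FeO: 36.33/71.844 = 0.50568 mol → 0.50568 mol Fe, 0.50568 mol O.
Al2O3: 21.11/101.961 = 0.20704 mol → 0.41408 mol Al, 0.62112 mol O.
SiO2: 37.54/60.083 = 0.62480 mol → 0.62480 mol Si, 1.24960 mol O.
Total oxygen = 2.49574 mol. Normalization factor = 12/2.49574 = 4.80819.
Si per 12 O = 0.62480 × 4.80819 = 3.004.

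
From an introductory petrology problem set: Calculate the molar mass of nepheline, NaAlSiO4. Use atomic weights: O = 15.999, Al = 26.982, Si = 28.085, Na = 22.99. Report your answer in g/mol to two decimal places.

142.05 g/mol

Na: 1 × 22.99 = 22.9900
Al: 1 × 26.982 = 26.9820
Si: 1 × 28.085 = 28.0850
O: 4 × 15.999 = 63.9960
Summing the contributions gives the formula mass.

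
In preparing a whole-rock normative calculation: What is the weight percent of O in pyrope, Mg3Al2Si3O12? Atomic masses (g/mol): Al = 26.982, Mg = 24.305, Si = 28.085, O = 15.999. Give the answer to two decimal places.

Molar mass of Mg3Al2Si3O12: 3·24.305 + 2·26.982 + 3·28.085 + 12·15.999 = 403.122 g/mol.
Mass of O per formula unit: 12 × 15.999 = 191.988 g.
Weight fraction O = 191.988 / 403.122 = 0.4763.

47.63 mass %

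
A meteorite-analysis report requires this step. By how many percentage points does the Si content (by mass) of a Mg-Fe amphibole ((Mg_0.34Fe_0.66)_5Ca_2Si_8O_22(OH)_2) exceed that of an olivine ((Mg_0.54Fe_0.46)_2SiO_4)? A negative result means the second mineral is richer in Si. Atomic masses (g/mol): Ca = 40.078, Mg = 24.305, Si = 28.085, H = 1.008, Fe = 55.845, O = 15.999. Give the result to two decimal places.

First mineral: 224.680 g Si in 916.435 g formula = 24.52 wt% Si.
Second mineral: 28.085 g Si in 169.708 g formula = 16.55 wt% Si.
24.52% − 16.55% gives a difference of 7.97 percentage points.

7.97 percentage points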